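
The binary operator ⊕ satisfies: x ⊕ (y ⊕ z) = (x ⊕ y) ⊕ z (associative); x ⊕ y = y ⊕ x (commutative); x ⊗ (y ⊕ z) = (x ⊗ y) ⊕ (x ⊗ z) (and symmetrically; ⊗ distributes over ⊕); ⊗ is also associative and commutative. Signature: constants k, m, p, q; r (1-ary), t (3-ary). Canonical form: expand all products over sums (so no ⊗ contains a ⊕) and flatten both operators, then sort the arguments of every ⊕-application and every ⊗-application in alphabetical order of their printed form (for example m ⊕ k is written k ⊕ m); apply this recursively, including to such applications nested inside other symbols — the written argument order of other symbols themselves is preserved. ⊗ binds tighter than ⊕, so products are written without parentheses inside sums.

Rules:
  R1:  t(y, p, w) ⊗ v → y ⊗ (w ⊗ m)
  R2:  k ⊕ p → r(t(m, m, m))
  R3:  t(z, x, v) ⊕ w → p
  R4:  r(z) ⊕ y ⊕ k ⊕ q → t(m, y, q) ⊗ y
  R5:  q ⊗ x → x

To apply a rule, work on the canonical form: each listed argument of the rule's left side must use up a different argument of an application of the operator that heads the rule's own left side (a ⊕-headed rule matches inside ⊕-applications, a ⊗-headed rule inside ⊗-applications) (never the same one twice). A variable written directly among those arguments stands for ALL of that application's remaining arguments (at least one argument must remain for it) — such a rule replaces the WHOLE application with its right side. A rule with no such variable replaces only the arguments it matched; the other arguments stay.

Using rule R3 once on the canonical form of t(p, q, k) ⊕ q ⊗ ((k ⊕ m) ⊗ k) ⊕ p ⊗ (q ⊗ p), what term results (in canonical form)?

Canonical form:  k ⊗ k ⊗ q ⊕ k ⊗ m ⊗ q ⊕ p ⊗ p ⊗ q ⊕ t(p, q, k)
Apply R3:  consuming t(p, q, k);  v := k, w := k ⊗ k ⊗ q ⊕ k ⊗ m ⊗ q ⊕ p ⊗ p ⊗ q, x := q, z := p
The variable takes the whole remainder — replace the entire application.
New term:  p

Answer: p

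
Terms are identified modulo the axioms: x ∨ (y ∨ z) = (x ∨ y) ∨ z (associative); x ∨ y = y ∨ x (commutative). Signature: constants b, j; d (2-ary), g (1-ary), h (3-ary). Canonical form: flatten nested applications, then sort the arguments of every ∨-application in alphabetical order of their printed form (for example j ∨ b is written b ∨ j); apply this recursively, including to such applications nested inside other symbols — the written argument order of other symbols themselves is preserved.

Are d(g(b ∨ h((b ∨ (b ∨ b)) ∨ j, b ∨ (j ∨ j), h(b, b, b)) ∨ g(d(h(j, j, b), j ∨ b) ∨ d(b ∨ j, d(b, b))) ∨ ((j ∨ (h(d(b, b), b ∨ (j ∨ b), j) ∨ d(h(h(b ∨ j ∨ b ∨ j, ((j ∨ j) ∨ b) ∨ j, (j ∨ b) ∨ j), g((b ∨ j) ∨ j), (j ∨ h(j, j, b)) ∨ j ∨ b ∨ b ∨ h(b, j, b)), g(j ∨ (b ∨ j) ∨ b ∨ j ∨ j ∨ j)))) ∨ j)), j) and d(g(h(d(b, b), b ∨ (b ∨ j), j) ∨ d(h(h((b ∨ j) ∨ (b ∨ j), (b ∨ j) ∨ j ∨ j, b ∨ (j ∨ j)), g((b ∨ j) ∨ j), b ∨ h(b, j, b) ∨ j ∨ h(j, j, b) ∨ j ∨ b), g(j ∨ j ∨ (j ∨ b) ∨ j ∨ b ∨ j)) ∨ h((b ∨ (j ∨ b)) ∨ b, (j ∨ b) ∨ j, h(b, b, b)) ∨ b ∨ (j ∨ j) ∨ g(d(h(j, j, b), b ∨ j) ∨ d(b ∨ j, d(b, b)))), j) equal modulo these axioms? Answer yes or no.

Answer: yes — both canonical forms are d(g(b ∨ d(h(h(b ∨ b ∨ j ∨ j, b ∨ j ∨ j ∨ j, b ∨ j ∨ j), g(b ∨ j ∨ j), b ∨ b ∨ h(b, j, b) ∨ h(j, j, b) ∨ j ∨ j), g(b ∨ b ∨ j ∨ j ∨ j ∨ j ∨ j)) ∨ g(d(b ∨ j, d(b, b)) ∨ d(h(j, j, b), b ∨ j)) ∨ h(b ∨ b ∨ b ∨ j, b ∨ j ∨ j, h(b, b, b)) ∨ h(d(b, b), b ∨ b ∨ j, j) ∨ j ∨ j), j)

Derivation:
Left:  d(g(b ∨ h((b ∨ (b ∨ b)) ∨ j, b ∨ (j ∨ j), h(b, b, b)) ∨ g(d(h(j, j, b), j ∨ b) ∨ d(b ∨ j, d(b, b))) ∨ ((j ∨ (h(d(b, b), b ∨ (j ∨ b), j) ∨ d(h(h(b ∨ j ∨ b ∨ j, ((j ∨ j) ∨ b) ∨ j, (j ∨ b) ∨ j), g((b ∨ j) ∨ j), (j ∨ h(j, j, b)) ∨ j ∨ b ∨ b ∨ h(b, j, b)), g(j ∨ (b ∨ j) ∨ b ∨ j ∨ j ∨ j)))) ∨ j)), j)
  Focus inside:  b ∨ h((b ∨ (b ∨ b)) ∨ j, b ∨ (j ∨ j), h(b, b, b)) ∨ g(d(h(j, j, b), j ∨ b) ∨ d(b ∨ j, d(b, b))) ∨ ((j ∨ (h(d(b, b), b ∨ (j ∨ b), j) ∨ d(h(h(b ∨ j ∨ b ∨ j, ((j ∨ j) ∨ b) ∨ j, (j ∨ b) ∨ j), g((b ∨ j) ∨ j), (j ∨ h(j, j, b)) ∨ j ∨ b ∨ b ∨ h(b, j, b)), g(j ∨ (b ∨ j) ∨ b ∨ j ∨ j ∨ j)))) ∨ j)
  Flatten:  b ∨ h((b ∨ (b ∨ b)) ∨ j, b ∨ (j ∨ j), h(b, b, b)) ∨ g(d(h(j, j, b), j ∨ b) ∨ d(b ∨ j, d(b, b))) ∨ j ∨ h(d(b, b), b ∨ (j ∨ b), j) ∨ d(h(h(b ∨ j ∨ b ∨ j, ((j ∨ j) ∨ b) ∨ j, (j ∨ b) ∨ j), g((b ∨ j) ∨ j), (j ∨ h(j, j, b)) ∨ j ∨ b ∨ b ∨ h(b, j, b)), g(j ∨ (b ∨ j) ∨ b ∨ j ∨ j ∨ j)) ∨ j
  Simplify inside:  h((b ∨ (b ∨ b)) ∨ j, b ∨ (j ∨ j), h(b, b, b))  →  h(b ∨ b ∨ b ∨ j, b ∨ j ∨ j, h(b, b, b))
  Simplify inside:  g(d(h(j, j, b), j ∨ b) ∨ d(b ∨ j, d(b, b)))  →  g(d(b ∨ j, d(b, b)) ∨ d(h(j, j, b), b ∨ j))
  Canonicalize subterm:  h(d(b, b), b ∨ (j ∨ b), j)  →  h(d(b, b), b ∨ b ∨ j, j)
  Sort arguments:  b ∨ d(h(h(b ∨ b ∨ j ∨ j, b ∨ j ∨ j ∨ j, b ∨ j ∨ j), g(b ∨ j ∨ j), b ∨ b ∨ h(b, j, b) ∨ h(j, j, b) ∨ j ∨ j), g(b ∨ b ∨ j ∨ j ∨ j ∨ j ∨ j)) ∨ g(d(b ∨ j, d(b, b)) ∨ d(h(j, j, b), b ∨ j)) ∨ h(b ∨ b ∨ b ∨ j, b ∨ j ∨ j, h(b, b, b)) ∨ h(d(b, b), b ∨ b ∨ j, j) ∨ j ∨ j
  Rebuild:  d(g(b ∨ d(h(h(b ∨ b ∨ j ∨ j, b ∨ j ∨ j ∨ j, b ∨ j ∨ j), g(b ∨ j ∨ j), b ∨ b ∨ h(b, j, b) ∨ h(j, j, b) ∨ j ∨ j), g(b ∨ b ∨ j ∨ j ∨ j ∨ j ∨ j)) ∨ g(d(b ∨ j, d(b, b)) ∨ d(h(j, j, b), b ∨ j)) ∨ h(b ∨ b ∨ b ∨ j, b ∨ j ∨ j, h(b, b, b)) ∨ h(d(b, b), b ∨ b ∨ j, j) ∨ j ∨ j), j)
Right:  d(g(h(d(b, b), b ∨ (b ∨ j), j) ∨ d(h(h((b ∨ j) ∨ (b ∨ j), (b ∨ j) ∨ j ∨ j, b ∨ (j ∨ j)), g((b ∨ j) ∨ j), b ∨ h(b, j, b) ∨ j ∨ h(j, j, b) ∨ j ∨ b), g(j ∨ j ∨ (j ∨ b) ∨ j ∨ b ∨ j)) ∨ h((b ∨ (j ∨ b)) ∨ b, (j ∨ b) ∨ j, h(b, b, b)) ∨ b ∨ (j ∨ j) ∨ g(d(h(j, j, b), b ∨ j) ∨ d(b ∨ j, d(b, b)))), j)
  Descend into:  h(d(b, b), b ∨ (b ∨ j), j) ∨ d(h(h((b ∨ j) ∨ (b ∨ j), (b ∨ j) ∨ j ∨ j, b ∨ (j ∨ j)), g((b ∨ j) ∨ j), b ∨ h(b, j, b) ∨ j ∨ h(j, j, b) ∨ j ∨ b), g(j ∨ j ∨ (j ∨ b) ∨ j ∨ b ∨ j)) ∨ h((b ∨ (j ∨ b)) ∨ b, (j ∨ b) ∨ j, h(b, b, b)) ∨ b ∨ (j ∨ j) ∨ g(d(h(j, j, b), b ∨ j) ∨ d(b ∨ j, d(b, b)))
  Flatten:  h(d(b, b), b ∨ (b ∨ j), j) ∨ d(h(h((b ∨ j) ∨ (b ∨ j), (b ∨ j) ∨ j ∨ j, b ∨ (j ∨ j)), g((b ∨ j) ∨ j), b ∨ h(b, j, b) ∨ j ∨ h(j, j, b) ∨ j ∨ b), g(j ∨ j ∨ (j ∨ b) ∨ j ∨ b ∨ j)) ∨ h((b ∨ (j ∨ b)) ∨ b, (j ∨ b) ∨ j, h(b, b, b)) ∨ b ∨ j ∨ j ∨ g(d(h(j, j, b), b ∨ j) ∨ d(b ∨ j, d(b, b)))
  Inside:  h(d(b, b), b ∨ (b ∨ j), j)  →  h(d(b, b), b ∨ b ∨ j, j)
  Simplify inside:  d(h(h((b ∨ j) ∨ (b ∨ j), (b ∨ j) ∨ j ∨ j, b ∨ (j ∨ j)), g((b ∨ j) ∨ j), b ∨ h(b, j, b) ∨ j ∨ h(j, j, b) ∨ j ∨ b), g(j ∨ j ∨ (j ∨ b) ∨ j ∨ b ∨ j))  →  d(h(h(b ∨ b ∨ j ∨ j, b ∨ j ∨ j ∨ j, b ∨ j ∨ j), g(b ∨ j ∨ j), b ∨ b ∨ h(b, j, b) ∨ h(j, j, b) ∨ j ∨ j), g(b ∨ b ∨ j ∨ j ∨ j ∨ j ∨ j))
  Inside:  h((b ∨ (j ∨ b)) ∨ b, (j ∨ b) ∨ j, h(b, b, b))  →  h(b ∨ b ∨ b ∨ j, b ∨ j ∨ j, h(b, b, b))
  Order the arguments:  b ∨ d(h(h(b ∨ b ∨ j ∨ j, b ∨ j ∨ j ∨ j, b ∨ j ∨ j), g(b ∨ j ∨ j), b ∨ b ∨ h(b, j, b) ∨ h(j, j, b) ∨ j ∨ j), g(b ∨ b ∨ j ∨ j ∨ j ∨ j ∨ j)) ∨ g(d(b ∨ j, d(b, b)) ∨ d(h(j, j, b), b ∨ j)) ∨ h(b ∨ b ∨ b ∨ j, b ∨ j ∨ j, h(b, b, b)) ∨ h(d(b, b), b ∨ b ∨ j, j) ∨ j ∨ j
  Rebuild:  d(g(b ∨ d(h(h(b ∨ b ∨ j ∨ j, b ∨ j ∨ j ∨ j, b ∨ j ∨ j), g(b ∨ j ∨ j), b ∨ b ∨ h(b, j, b) ∨ h(j, j, b) ∨ j ∨ j), g(b ∨ b ∨ j ∨ j ∨ j ∨ j ∨ j)) ∨ g(d(b ∨ j, d(b, b)) ∨ d(h(j, j, b), b ∨ j)) ∨ h(b ∨ b ∨ b ∨ j, b ∨ j ∨ j, h(b, b, b)) ∨ h(d(b, b), b ∨ b ∨ j, j) ∨ j ∨ j), j)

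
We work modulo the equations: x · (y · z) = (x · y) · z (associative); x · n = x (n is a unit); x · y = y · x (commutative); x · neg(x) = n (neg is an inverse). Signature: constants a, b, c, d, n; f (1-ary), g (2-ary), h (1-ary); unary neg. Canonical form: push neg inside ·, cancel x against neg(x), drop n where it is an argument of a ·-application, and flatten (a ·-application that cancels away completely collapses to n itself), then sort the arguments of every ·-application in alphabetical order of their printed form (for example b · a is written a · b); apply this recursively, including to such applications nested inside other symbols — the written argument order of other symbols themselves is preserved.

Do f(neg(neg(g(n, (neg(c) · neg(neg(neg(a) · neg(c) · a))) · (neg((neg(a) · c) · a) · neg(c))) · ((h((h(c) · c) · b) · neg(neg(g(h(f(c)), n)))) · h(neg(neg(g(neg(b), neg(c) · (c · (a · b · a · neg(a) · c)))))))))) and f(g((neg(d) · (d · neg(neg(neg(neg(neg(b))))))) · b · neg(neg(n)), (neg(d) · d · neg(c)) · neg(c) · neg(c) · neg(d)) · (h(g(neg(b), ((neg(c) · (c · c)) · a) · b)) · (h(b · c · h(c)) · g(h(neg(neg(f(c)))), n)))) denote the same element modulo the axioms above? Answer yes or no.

Answer: no — f(g(h(f(c)), n) · g(n, neg(c) · neg(c) · neg(c) · neg(c)) · h(b · c · h(c)) · h(g(neg(b), a · b · c))) vs f(g(h(f(c)), n) · g(n, neg(c) · neg(c) · neg(c) · neg(d)) · h(b · c · h(c)) · h(g(neg(b), a · b · c)))

Derivation:
Left:  f(neg(neg(g(n, (neg(c) · neg(neg(neg(a) · neg(c) · a))) · (neg((neg(a) · c) · a) · neg(c))) · ((h((h(c) · c) · b) · neg(neg(g(h(f(c)), n)))) · h(neg(neg(g(neg(b), neg(c) · (c · (a · b · a · neg(a) · c))))))))))
  Focus inside:  g(n, (neg(c) · neg(neg(neg(a) · neg(c) · a))) · (neg((neg(a) · c) · a) · neg(c))) · ((h((h(c) · c) · b) · neg(neg(g(h(f(c)), n)))) · h(neg(neg(g(neg(b), neg(c) · (c · (a · b · a · neg(a) · c)))))))
  Push neg inside:  distribute neg over · and collapse double neg
  Combine occurrences:  g(n, neg(c) · neg(c) · neg(c) · neg(c)) · h(b · c · h(c)) · g(h(f(c)), n) · h(g(neg(b), a · b · c))
  Order the arguments:  g(h(f(c)), n) · g(n, neg(c) · neg(c) · neg(c) · neg(c)) · h(b · c · h(c)) · h(g(neg(b), a · b · c))
  Reassemble:  f(g(h(f(c)), n) · g(n, neg(c) · neg(c) · neg(c) · neg(c)) · h(b · c · h(c)) · h(g(neg(b), a · b · c)))
Right:  f(g((neg(d) · (d · neg(neg(neg(neg(neg(b))))))) · b · neg(neg(n)), (neg(d) · d · neg(c)) · neg(c) · neg(c) · neg(d)) · (h(g(neg(b), ((neg(c) · (c · c)) · a) · b)) · (h(b · c · h(c)) · g(h(neg(neg(f(c)))), n))))
  Work inside:  g((neg(d) · (d · neg(neg(neg(neg(neg(b))))))) · b · neg(neg(n)), (neg(d) · d · neg(c)) · neg(c) · neg(c) · neg(d)) · (h(g(neg(b), ((neg(c) · (c · c)) · a) · b)) · (h(b · c · h(c)) · g(h(neg(neg(f(c)))), n)))
  Push neg inside:  distribute neg over · and collapse double neg
  Collect terms:  g(n, neg(c) · neg(c) · neg(c) · neg(d)) · h(g(neg(b), a · b · c)) · h(b · c · h(c)) · g(h(f(c)), n)
  Sort arguments:  g(h(f(c)), n) · g(n, neg(c) · neg(c) · neg(c) · neg(d)) · h(b · c · h(c)) · h(g(neg(b), a · b · c))
  Rebuild:  f(g(h(f(c)), n) · g(n, neg(c) · neg(c) · neg(c) · neg(d)) · h(b · c · h(c)) · h(g(neg(b), a · b · c)))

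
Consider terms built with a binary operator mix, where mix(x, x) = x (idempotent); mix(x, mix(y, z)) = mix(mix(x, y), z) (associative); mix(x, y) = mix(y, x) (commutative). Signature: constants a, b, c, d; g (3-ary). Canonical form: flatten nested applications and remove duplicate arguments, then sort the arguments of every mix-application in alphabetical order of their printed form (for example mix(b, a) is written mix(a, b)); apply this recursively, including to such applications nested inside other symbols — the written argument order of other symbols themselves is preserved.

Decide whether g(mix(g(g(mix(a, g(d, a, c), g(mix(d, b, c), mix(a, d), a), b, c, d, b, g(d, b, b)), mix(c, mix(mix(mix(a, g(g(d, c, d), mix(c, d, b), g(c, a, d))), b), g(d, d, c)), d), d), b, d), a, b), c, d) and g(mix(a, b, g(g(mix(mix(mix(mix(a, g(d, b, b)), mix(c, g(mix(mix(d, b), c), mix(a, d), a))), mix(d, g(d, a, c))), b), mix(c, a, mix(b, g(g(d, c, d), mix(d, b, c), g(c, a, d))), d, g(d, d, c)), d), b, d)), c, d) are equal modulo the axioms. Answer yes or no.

Left:  g(mix(g(g(mix(a, g(d, a, c), g(mix(d, b, c), mix(a, d), a), b, c, d, b, g(d, b, b)), mix(c, mix(mix(mix(a, g(g(d, c, d), mix(c, d, b), g(c, a, d))), b), g(d, d, c)), d), d), b, d), a, b), c, d)
  Focus inside:  mix(g(g(mix(a, g(d, a, c), g(mix(d, b, c), mix(a, d), a), b, c, d, b, g(d, b, b)), mix(c, mix(mix(mix(a, g(g(d, c, d), mix(c, d, b), g(c, a, d))), b), g(d, d, c)), d), d), b, d), a, b)
  Canonicalize subterm:  g(g(mix(a, g(d, a, c), g(mix(d, b, c), mix(a, d), a), b, c, d, b, g(d, b, b)), mix(c, mix(mix(mix(a, g(g(d, c, d), mix(c, d, b), g(c, a, d))), b), g(d, d, c)), d), d), b, d)  →  g(g(mix(a, b, c, d, g(d, a, c), g(d, b, b), g(mix(b, c, d), mix(a, d), a)), mix(a, b, c, d, g(d, d, c), g(g(d, c, d), mix(b, c, d), g(c, a, d))), d), b, d)
  Order the arguments:  mix(a, b, g(g(mix(a, b, c, d, g(d, a, c), g(d, b, b), g(mix(b, c, d), mix(a, d), a)), mix(a, b, c, d, g(d, d, c), g(g(d, c, d), mix(b, c, d), g(c, a, d))), d), b, d))
  Put back:  g(mix(a, b, g(g(mix(a, b, c, d, g(d, a, c), g(d, b, b), g(mix(b, c, d), mix(a, d), a)), mix(a, b, c, d, g(d, d, c), g(g(d, c, d), mix(b, c, d), g(c, a, d))), d), b, d)), c, d)
Right:  g(mix(a, b, g(g(mix(mix(mix(mix(a, g(d, b, b)), mix(c, g(mix(mix(d, b), c), mix(a, d), a))), mix(d, g(d, a, c))), b), mix(c, a, mix(b, g(g(d, c, d), mix(d, b, c), g(c, a, d))), d, g(d, d, c)), d), b, d)), c, d)
  Descend into:  mix(a, b, g(g(mix(mix(mix(mix(a, g(d, b, b)), mix(c, g(mix(mix(d, b), c), mix(a, d), a))), mix(d, g(d, a, c))), b), mix(c, a, mix(b, g(g(d, c, d), mix(d, b, c), g(c, a, d))), d, g(d, d, c)), d), b, d))
  Simplify inside:  g(g(mix(mix(mix(mix(a, g(d, b, b)), mix(c, g(mix(mix(d, b), c), mix(a, d), a))), mix(d, g(d, a, c))), b), mix(c, a, mix(b, g(g(d, c, d), mix(d, b, c), g(c, a, d))), d, g(d, d, c)), d), b, d)  →  g(g(mix(a, b, c, d, g(d, a, c), g(d, b, b), g(mix(b, c, d), mix(a, d), a)), mix(a, b, c, d, g(d, d, c), g(g(d, c, d), mix(b, c, d), g(c, a, d))), d), b, d)
  Sort arguments:  mix(a, b, g(g(mix(a, b, c, d, g(d, a, c), g(d, b, b), g(mix(b, c, d), mix(a, d), a)), mix(a, b, c, d, g(d, d, c), g(g(d, c, d), mix(b, c, d), g(c, a, d))), d), b, d))
  Put back:  g(mix(a, b, g(g(mix(a, b, c, d, g(d, a, c), g(d, b, b), g(mix(b, c, d), mix(a, d), a)), mix(a, b, c, d, g(d, d, c), g(g(d, c, d), mix(b, c, d), g(c, a, d))), d), b, d)), c, d)

Answer: yes — both canonical forms are g(mix(a, b, g(g(mix(a, b, c, d, g(d, a, c), g(d, b, b), g(mix(b, c, d), mix(a, d), a)), mix(a, b, c, d, g(d, d, c), g(g(d, c, d), mix(b, c, d), g(c, a, d))), d), b, d)), c, d)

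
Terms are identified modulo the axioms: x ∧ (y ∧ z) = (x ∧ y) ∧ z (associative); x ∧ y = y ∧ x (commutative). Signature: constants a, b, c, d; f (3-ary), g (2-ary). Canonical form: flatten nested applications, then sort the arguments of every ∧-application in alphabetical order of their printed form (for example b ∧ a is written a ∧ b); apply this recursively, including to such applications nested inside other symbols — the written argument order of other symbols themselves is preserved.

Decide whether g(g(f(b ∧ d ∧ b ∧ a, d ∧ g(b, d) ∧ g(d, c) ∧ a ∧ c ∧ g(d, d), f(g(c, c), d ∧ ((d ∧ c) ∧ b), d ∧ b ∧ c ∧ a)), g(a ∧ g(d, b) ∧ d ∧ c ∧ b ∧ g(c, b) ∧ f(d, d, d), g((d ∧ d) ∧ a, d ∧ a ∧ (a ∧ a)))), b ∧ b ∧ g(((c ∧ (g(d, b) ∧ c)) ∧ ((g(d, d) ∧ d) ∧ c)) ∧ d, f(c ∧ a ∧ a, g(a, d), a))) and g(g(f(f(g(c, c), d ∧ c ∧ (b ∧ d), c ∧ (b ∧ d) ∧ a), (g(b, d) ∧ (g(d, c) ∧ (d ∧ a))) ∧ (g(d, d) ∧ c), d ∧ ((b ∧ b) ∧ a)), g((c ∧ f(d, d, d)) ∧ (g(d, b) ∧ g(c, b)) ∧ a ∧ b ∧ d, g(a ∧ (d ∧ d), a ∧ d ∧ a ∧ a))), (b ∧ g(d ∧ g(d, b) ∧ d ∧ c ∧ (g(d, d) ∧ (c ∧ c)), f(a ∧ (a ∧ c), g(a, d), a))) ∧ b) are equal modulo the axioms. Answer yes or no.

Answer: no — g(g(f(a ∧ b ∧ b ∧ d, a ∧ c ∧ d ∧ g(b, d) ∧ g(d, c) ∧ g(d, d), f(g(c, c), b ∧ c ∧ d ∧ d, a ∧ b ∧ c ∧ d)), g(a ∧ b ∧ c ∧ d ∧ f(d, d, d) ∧ g(c, b) ∧ g(d, b), g(a ∧ d ∧ d, a ∧ a ∧ a ∧ d))), b ∧ b ∧ g(c ∧ c ∧ c ∧ d ∧ d ∧ g(d, b) ∧ g(d, d), f(a ∧ a ∧ c, g(a, d), a))) vs g(g(f(f(g(c, c), b ∧ c ∧ d ∧ d, a ∧ b ∧ c ∧ d), a ∧ c ∧ d ∧ g(b, d) ∧ g(d, c) ∧ g(d, d), a ∧ b ∧ b ∧ d), g(a ∧ b ∧ c ∧ d ∧ f(d, d, d) ∧ g(c, b) ∧ g(d, b), g(a ∧ d ∧ d, a ∧ a ∧ a ∧ d))), b ∧ b ∧ g(c ∧ c ∧ c ∧ d ∧ d ∧ g(d, b) ∧ g(d, d), f(a ∧ a ∧ c, g(a, d), a)))

Derivation:
Left:  g(g(f(b ∧ d ∧ b ∧ a, d ∧ g(b, d) ∧ g(d, c) ∧ a ∧ c ∧ g(d, d), f(g(c, c), d ∧ ((d ∧ c) ∧ b), d ∧ b ∧ c ∧ a)), g(a ∧ g(d, b) ∧ d ∧ c ∧ b ∧ g(c, b) ∧ f(d, d, d), g((d ∧ d) ∧ a, d ∧ a ∧ (a ∧ a)))), b ∧ b ∧ g(((c ∧ (g(d, b) ∧ c)) ∧ ((g(d, d) ∧ d) ∧ c)) ∧ d, f(c ∧ a ∧ a, g(a, d), a)))
  Focus inside:  b ∧ b ∧ g(((c ∧ (g(d, b) ∧ c)) ∧ ((g(d, d) ∧ d) ∧ c)) ∧ d, f(c ∧ a ∧ a, g(a, d), a))
  Simplify inside:  g(((c ∧ (g(d, b) ∧ c)) ∧ ((g(d, d) ∧ d) ∧ c)) ∧ d, f(c ∧ a ∧ a, g(a, d), a))  →  g(c ∧ c ∧ c ∧ d ∧ d ∧ g(d, b) ∧ g(d, d), f(a ∧ a ∧ c, g(a, d), a))
  Sort:  b ∧ b ∧ g(c ∧ c ∧ c ∧ d ∧ d ∧ g(d, b) ∧ g(d, d), f(a ∧ a ∧ c, g(a, d), a))
  Put back:  g(g(f(a ∧ b ∧ b ∧ d, a ∧ c ∧ d ∧ g(b, d) ∧ g(d, c) ∧ g(d, d), f(g(c, c), b ∧ c ∧ d ∧ d, a ∧ b ∧ c ∧ d)), g(a ∧ b ∧ c ∧ d ∧ f(d, d, d) ∧ g(c, b) ∧ g(d, b), g(a ∧ d ∧ d, a ∧ a ∧ a ∧ d))), b ∧ b ∧ g(c ∧ c ∧ c ∧ d ∧ d ∧ g(d, b) ∧ g(d, d), f(a ∧ a ∧ c, g(a, d), a)))
Right:  g(g(f(f(g(c, c), d ∧ c ∧ (b ∧ d), c ∧ (b ∧ d) ∧ a), (g(b, d) ∧ (g(d, c) ∧ (d ∧ a))) ∧ (g(d, d) ∧ c), d ∧ ((b ∧ b) ∧ a)), g((c ∧ f(d, d, d)) ∧ (g(d, b) ∧ g(c, b)) ∧ a ∧ b ∧ d, g(a ∧ (d ∧ d), a ∧ d ∧ a ∧ a))), (b ∧ g(d ∧ g(d, b) ∧ d ∧ c ∧ (g(d, d) ∧ (c ∧ c)), f(a ∧ (a ∧ c), g(a, d), a))) ∧ b)
  Focus inside:  (b ∧ g(d ∧ g(d, b) ∧ d ∧ c ∧ (g(d, d) ∧ (c ∧ c)), f(a ∧ (a ∧ c), g(a, d), a))) ∧ b
  Merge nested applications:  b ∧ g(d ∧ g(d, b) ∧ d ∧ c ∧ (g(d, d) ∧ (c ∧ c)), f(a ∧ (a ∧ c), g(a, d), a)) ∧ b
  Simplify inside:  g(d ∧ g(d, b) ∧ d ∧ c ∧ (g(d, d) ∧ (c ∧ c)), f(a ∧ (a ∧ c), g(a, d), a))  →  g(c ∧ c ∧ c ∧ d ∧ d ∧ g(d, b) ∧ g(d, d), f(a ∧ a ∧ c, g(a, d), a))
  Order the arguments:  b ∧ b ∧ g(c ∧ c ∧ c ∧ d ∧ d ∧ g(d, b) ∧ g(d, d), f(a ∧ a ∧ c, g(a, d), a))
  Put back:  g(g(f(f(g(c, c), b ∧ c ∧ d ∧ d, a ∧ b ∧ c ∧ d), a ∧ c ∧ d ∧ g(b, d) ∧ g(d, c) ∧ g(d, d), a ∧ b ∧ b ∧ d), g(a ∧ b ∧ c ∧ d ∧ f(d, d, d) ∧ g(c, b) ∧ g(d, b), g(a ∧ d ∧ d, a ∧ a ∧ a ∧ d))), b ∧ b ∧ g(c ∧ c ∧ c ∧ d ∧ d ∧ g(d, b) ∧ g(d, d), f(a ∧ a ∧ c, g(a, d), a)))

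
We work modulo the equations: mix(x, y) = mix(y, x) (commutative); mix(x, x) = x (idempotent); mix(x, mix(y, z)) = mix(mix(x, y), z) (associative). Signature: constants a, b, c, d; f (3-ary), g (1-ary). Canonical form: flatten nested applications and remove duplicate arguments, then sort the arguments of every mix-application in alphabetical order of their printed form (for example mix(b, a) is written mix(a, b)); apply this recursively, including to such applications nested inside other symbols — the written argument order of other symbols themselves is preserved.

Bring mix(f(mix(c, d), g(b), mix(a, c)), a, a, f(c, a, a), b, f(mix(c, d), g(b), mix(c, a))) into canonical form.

Answer: mix(a, b, f(c, a, a), f(mix(c, d), g(b), mix(a, c)))

Derivation:
Simplify inside:  f(mix(c, d), g(b), mix(c, a))  →  f(mix(c, d), g(b), mix(a, c))
Drop duplicates:  drop duplicate a, f(mix(c, d), g(b), mix(a, c))
Order the arguments:  mix(a, b, f(c, a, a), f(mix(c, d), g(b), mix(a, c)))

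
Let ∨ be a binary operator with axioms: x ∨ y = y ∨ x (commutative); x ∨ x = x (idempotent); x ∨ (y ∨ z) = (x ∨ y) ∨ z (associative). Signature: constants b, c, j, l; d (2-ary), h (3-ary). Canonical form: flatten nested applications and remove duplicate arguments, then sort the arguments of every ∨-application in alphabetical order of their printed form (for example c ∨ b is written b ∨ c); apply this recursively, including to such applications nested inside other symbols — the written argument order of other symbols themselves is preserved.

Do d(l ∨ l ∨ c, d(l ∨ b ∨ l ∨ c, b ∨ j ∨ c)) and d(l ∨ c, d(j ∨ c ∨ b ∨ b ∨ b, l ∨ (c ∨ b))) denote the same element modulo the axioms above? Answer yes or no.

Left:  d(l ∨ l ∨ c, d(l ∨ b ∨ l ∨ c, b ∨ j ∨ c))
  Work inside:  l ∨ b ∨ l ∨ c
  Deduplicate:  drop duplicate l
  Order the arguments:  b ∨ c ∨ l
  Put back:  d(c ∨ l, d(b ∨ c ∨ l, b ∨ c ∨ j))
Right:  d(l ∨ c, d(j ∨ c ∨ b ∨ b ∨ b, l ∨ (c ∨ b)))
  Focus inside:  j ∨ c ∨ b ∨ b ∨ b
  Deduplicate:  drop duplicate b, b
  Sort arguments:  b ∨ c ∨ j
  Put back:  d(c ∨ l, d(b ∨ c ∨ j, b ∨ c ∨ l))

Answer: no — d(c ∨ l, d(b ∨ c ∨ l, b ∨ c ∨ j)) vs d(c ∨ l, d(b ∨ c ∨ j, b ∨ c ∨ l))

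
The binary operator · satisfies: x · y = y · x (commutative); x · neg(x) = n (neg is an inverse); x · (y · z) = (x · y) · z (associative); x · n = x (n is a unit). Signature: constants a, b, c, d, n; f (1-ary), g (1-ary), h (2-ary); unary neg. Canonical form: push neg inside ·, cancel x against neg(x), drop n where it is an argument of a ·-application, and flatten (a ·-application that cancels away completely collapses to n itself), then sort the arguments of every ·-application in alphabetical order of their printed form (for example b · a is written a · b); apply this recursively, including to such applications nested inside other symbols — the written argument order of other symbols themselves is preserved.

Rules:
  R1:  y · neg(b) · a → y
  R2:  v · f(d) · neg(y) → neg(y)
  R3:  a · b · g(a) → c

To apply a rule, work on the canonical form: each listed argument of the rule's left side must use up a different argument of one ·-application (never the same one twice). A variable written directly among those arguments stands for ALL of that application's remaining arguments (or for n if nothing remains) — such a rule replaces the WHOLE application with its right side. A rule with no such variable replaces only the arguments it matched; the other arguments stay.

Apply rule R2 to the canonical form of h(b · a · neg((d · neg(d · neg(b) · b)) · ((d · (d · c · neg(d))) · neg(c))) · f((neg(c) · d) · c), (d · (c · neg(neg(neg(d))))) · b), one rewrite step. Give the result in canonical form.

Canonical form:  h(a · b · f(d) · neg(d), b · c)
R2 matches:  uses f(d), neg(d);  v := a · b, y := d
The extension variable absorbs all remaining arguments, so the whole application is rewritten.
New term:  h(neg(d), b · c)

Answer: h(neg(d), b · c)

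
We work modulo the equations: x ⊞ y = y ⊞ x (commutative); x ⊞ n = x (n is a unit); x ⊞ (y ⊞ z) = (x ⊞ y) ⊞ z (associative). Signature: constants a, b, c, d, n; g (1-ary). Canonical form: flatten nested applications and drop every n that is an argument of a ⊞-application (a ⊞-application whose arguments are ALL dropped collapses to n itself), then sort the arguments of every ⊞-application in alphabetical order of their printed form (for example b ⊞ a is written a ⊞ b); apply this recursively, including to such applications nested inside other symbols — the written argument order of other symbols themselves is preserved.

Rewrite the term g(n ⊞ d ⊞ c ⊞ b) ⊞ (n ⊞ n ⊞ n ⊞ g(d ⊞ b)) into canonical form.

Answer: g(b ⊞ c ⊞ d) ⊞ g(b ⊞ d)

Derivation:
Un-nest:  g(n ⊞ d ⊞ c ⊞ b) ⊞ n ⊞ n ⊞ n ⊞ g(d ⊞ b)
Canonicalize subterm:  g(n ⊞ d ⊞ c ⊞ b)  →  g(b ⊞ c ⊞ d)
Simplify inside:  g(d ⊞ b)  →  g(b ⊞ d)
Units out:  drop n (×3)
Sort:  g(b ⊞ c ⊞ d) ⊞ g(b ⊞ d)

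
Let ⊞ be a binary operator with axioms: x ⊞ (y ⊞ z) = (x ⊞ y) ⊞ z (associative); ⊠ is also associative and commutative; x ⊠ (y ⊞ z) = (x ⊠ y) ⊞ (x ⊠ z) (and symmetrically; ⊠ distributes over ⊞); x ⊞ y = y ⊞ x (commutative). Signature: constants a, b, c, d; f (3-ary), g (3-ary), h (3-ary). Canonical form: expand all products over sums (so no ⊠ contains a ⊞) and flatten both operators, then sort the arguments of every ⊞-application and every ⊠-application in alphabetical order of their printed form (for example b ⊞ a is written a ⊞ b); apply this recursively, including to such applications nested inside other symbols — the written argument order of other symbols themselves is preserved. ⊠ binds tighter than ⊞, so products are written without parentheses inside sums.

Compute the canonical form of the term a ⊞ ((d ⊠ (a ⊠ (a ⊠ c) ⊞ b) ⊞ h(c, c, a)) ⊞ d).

Distribute:  a ⊞ a ⊠ a ⊠ c ⊠ d ⊞ b ⊠ d ⊞ h(c, c, a) ⊞ d
Sort:  a ⊞ a ⊠ a ⊠ c ⊠ d ⊞ b ⊠ d ⊞ d ⊞ h(c, c, a)

Answer: a ⊞ a ⊠ a ⊠ c ⊠ d ⊞ b ⊠ d ⊞ d ⊞ h(c, c, a)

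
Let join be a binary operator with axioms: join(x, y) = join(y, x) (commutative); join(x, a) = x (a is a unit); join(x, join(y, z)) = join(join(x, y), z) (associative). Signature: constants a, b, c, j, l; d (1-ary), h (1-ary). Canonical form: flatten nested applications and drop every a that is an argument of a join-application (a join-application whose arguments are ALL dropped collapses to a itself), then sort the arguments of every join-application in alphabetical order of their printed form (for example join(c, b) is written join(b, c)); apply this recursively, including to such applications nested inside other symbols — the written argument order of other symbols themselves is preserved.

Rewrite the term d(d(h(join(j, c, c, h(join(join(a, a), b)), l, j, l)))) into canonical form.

Answer: d(d(h(join(c, c, h(b), j, j, l, l))))

Derivation:
Focus inside:  join(j, c, c, h(join(join(a, a), b)), l, j, l)
Simplify inside:  h(join(join(a, a), b))  →  h(b)
Sort arguments:  join(c, c, h(b), j, j, l, l)
Put back:  d(d(h(join(c, c, h(b), j, j, l, l))))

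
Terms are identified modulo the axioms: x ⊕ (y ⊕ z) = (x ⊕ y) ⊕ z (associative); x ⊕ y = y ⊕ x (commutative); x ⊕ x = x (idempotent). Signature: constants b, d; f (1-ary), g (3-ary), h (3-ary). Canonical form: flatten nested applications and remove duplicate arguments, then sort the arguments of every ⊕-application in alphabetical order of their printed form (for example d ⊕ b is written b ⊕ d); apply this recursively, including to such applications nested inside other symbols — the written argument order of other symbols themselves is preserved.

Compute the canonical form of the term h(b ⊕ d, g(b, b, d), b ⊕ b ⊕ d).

Work inside:  b ⊕ b ⊕ d
Drop duplicates:  drop duplicate b
Sort arguments:  b ⊕ d
Put back:  h(b ⊕ d, g(b, b, d), b ⊕ d)

Answer: h(b ⊕ d, g(b, b, d), b ⊕ d)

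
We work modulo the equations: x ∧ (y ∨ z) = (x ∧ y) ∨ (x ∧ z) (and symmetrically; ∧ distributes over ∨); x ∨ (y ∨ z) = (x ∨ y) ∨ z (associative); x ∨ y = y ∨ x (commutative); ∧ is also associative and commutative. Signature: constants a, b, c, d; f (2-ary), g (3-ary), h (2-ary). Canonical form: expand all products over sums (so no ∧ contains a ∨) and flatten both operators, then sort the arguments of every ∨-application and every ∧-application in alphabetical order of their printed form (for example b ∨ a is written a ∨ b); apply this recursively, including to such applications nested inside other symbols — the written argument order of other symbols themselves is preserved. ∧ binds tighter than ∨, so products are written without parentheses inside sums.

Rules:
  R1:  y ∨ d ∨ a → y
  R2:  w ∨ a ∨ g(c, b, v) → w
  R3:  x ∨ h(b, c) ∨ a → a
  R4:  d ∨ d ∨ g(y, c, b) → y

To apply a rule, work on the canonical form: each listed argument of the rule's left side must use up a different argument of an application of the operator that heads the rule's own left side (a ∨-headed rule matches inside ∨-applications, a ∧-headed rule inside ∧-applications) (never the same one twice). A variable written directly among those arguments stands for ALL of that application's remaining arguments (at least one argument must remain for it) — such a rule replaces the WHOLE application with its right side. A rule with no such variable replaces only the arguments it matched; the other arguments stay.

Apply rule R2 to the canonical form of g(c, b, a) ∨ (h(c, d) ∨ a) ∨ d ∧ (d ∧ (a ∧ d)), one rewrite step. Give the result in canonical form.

Canonical form:  a ∨ a ∧ d ∧ d ∧ d ∨ g(c, b, a) ∨ h(c, d)
Apply R2:  consuming a, g(c, b, a);  v := a, w := a ∧ d ∧ d ∧ d ∨ h(c, d)
The variable takes the whole remainder — replace the entire application.
Giving:  a ∧ d ∧ d ∧ d ∨ h(c, d)

Answer: a ∧ d ∧ d ∧ d ∨ h(c, d)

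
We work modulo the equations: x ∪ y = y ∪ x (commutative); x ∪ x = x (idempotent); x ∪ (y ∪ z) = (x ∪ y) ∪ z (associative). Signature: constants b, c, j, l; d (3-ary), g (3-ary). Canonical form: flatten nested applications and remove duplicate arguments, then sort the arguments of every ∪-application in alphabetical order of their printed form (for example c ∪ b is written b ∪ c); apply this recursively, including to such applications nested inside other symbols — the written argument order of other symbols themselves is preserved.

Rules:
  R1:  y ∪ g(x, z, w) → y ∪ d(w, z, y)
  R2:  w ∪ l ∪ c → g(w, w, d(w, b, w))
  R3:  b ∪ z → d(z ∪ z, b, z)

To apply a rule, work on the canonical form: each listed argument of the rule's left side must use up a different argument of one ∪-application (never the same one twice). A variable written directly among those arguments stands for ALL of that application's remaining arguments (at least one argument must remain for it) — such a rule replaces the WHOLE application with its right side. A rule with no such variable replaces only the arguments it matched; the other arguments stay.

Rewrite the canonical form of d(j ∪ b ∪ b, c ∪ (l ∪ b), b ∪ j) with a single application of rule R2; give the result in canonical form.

Canonical form:  d(b ∪ j, b ∪ c ∪ l, b ∪ j)
R2 matches:  uses c, l;  w := b
Every leftover argument binds to the variable; the entire application is replaced.
New term:  d(b ∪ j, g(b, b, d(b, b, b)), b ∪ j)

Answer: d(b ∪ j, g(b, b, d(b, b, b)), b ∪ j)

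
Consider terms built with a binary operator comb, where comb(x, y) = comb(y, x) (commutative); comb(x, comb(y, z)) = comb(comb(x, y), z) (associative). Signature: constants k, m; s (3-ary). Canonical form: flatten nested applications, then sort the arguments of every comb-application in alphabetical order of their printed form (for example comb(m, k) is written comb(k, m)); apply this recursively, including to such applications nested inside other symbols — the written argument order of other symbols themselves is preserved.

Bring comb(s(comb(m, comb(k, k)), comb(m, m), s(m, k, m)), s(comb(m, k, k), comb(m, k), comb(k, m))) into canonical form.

Answer: comb(s(comb(k, k, m), comb(k, m), comb(k, m)), s(comb(k, k, m), comb(m, m), s(m, k, m)))

Derivation:
Simplify inside:  s(comb(m, comb(k, k)), comb(m, m), s(m, k, m))  →  s(comb(k, k, m), comb(m, m), s(m, k, m))
Canonicalize subterm:  s(comb(m, k, k), comb(m, k), comb(k, m))  →  s(comb(k, k, m), comb(k, m), comb(k, m))
Sort arguments:  comb(s(comb(k, k, m), comb(k, m), comb(k, m)), s(comb(k, k, m), comb(m, m), s(m, k, m)))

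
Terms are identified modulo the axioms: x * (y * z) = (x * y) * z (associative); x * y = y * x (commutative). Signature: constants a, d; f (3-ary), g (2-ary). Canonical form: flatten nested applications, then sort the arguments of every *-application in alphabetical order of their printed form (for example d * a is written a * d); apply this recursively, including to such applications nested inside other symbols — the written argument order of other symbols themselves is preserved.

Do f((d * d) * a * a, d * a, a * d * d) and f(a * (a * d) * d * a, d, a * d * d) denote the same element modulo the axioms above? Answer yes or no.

Left:  f((d * d) * a * a, d * a, a * d * d)
  Descend into:  (d * d) * a * a
  Flatten:  d * d * a * a
  Sort:  a * a * d * d
  Reassemble:  f(a * a * d * d, a * d, a * d * d)
Right:  f(a * (a * d) * d * a, d, a * d * d)
  Work inside:  a * (a * d) * d * a
  Merge nested applications:  a * a * d * d * a
  Sort arguments:  a * a * a * d * d
  Rebuild:  f(a * a * a * d * d, d, a * d * d)

Answer: no — f(a * a * d * d, a * d, a * d * d) vs f(a * a * a * d * d, d, a * d * d)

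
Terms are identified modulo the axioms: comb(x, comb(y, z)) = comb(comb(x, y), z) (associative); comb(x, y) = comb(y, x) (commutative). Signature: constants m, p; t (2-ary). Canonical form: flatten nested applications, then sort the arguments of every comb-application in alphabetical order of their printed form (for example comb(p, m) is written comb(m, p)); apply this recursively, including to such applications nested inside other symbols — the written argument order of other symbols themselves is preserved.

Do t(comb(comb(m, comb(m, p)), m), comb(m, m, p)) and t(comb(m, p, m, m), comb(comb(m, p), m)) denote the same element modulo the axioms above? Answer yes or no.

Answer: yes — both canonical forms are t(comb(m, m, m, p), comb(m, m, p))

Derivation:
Left:  t(comb(comb(m, comb(m, p)), m), comb(m, m, p))
  Work inside:  comb(comb(m, comb(m, p)), m)
  Flatten:  comb(m, m, p, m)
  Sort arguments:  comb(m, m, m, p)
  Rebuild:  t(comb(m, m, m, p), comb(m, m, p))
Right:  t(comb(m, p, m, m), comb(comb(m, p), m))
  Work inside:  comb(comb(m, p), m)
  Merge nested applications:  comb(m, p, m)
  Order the arguments:  comb(m, m, p)
  Reassemble:  t(comb(m, m, m, p), comb(m, m, p))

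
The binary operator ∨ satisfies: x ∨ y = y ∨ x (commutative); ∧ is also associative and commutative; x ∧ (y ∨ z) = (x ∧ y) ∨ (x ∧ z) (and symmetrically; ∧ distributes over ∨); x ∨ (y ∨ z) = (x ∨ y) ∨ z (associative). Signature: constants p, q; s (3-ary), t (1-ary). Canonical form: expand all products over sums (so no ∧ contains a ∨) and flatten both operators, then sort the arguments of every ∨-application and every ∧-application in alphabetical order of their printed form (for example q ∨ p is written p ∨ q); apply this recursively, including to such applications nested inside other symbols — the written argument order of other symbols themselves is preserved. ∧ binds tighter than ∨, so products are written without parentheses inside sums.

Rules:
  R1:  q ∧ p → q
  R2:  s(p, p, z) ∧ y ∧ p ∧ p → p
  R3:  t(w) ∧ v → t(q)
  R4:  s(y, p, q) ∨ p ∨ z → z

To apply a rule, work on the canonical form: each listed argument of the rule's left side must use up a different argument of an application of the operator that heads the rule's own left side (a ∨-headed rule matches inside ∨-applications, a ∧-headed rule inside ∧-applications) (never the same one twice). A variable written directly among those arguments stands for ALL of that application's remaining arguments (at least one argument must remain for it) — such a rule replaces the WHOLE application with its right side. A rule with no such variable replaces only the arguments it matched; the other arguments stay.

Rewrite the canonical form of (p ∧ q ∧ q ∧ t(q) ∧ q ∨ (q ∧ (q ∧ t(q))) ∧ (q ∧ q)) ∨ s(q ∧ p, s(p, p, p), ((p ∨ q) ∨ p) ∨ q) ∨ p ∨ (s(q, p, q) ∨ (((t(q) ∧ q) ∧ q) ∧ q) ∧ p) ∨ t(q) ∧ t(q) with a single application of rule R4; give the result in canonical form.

Answer: p ∧ q ∧ q ∧ q ∧ t(q) ∨ p ∧ q ∧ q ∧ q ∧ t(q) ∨ q ∧ q ∧ q ∧ q ∧ t(q) ∨ s(p ∧ q, s(p, p, p), p ∨ p ∨ q ∨ q) ∨ t(q) ∧ t(q)

Derivation:
Canonical form:  p ∨ p ∧ q ∧ q ∧ q ∧ t(q) ∨ p ∧ q ∧ q ∧ q ∧ t(q) ∨ q ∧ q ∧ q ∧ q ∧ t(q) ∨ s(p ∧ q, s(p, p, p), p ∨ p ∨ q ∨ q) ∨ s(q, p, q) ∨ t(q) ∧ t(q)
R4 matches:  uses p, s(q, p, q);  y := q, z := p ∧ q ∧ q ∧ q ∧ t(q) ∨ p ∧ q ∧ q ∧ q ∧ t(q) ∨ q ∧ q ∧ q ∧ q ∧ t(q) ∨ s(p ∧ q, s(p, p, p), p ∨ p ∨ q ∨ q) ∨ t(q) ∧ t(q)
The extension variable absorbs all remaining arguments, so the whole application is rewritten.
New term:  p ∧ q ∧ q ∧ q ∧ t(q) ∨ p ∧ q ∧ q ∧ q ∧ t(q) ∨ q ∧ q ∧ q ∧ q ∧ t(q) ∨ s(p ∧ q, s(p, p, p), p ∨ p ∨ q ∨ q) ∨ t(q) ∧ t(q)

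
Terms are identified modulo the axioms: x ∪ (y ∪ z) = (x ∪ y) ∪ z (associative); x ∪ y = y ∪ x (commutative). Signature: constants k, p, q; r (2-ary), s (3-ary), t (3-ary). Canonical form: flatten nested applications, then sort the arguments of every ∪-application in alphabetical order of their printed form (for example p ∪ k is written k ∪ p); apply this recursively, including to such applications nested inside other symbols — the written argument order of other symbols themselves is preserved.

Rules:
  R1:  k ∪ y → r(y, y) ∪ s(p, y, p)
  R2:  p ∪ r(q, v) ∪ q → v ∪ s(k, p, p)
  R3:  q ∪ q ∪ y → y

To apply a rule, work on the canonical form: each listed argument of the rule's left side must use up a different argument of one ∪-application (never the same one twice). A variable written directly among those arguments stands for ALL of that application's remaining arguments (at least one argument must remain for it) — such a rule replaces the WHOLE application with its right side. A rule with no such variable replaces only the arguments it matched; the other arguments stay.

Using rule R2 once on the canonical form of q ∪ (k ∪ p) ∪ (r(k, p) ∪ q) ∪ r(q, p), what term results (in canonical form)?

Canonical form:  k ∪ p ∪ q ∪ q ∪ r(k, p) ∪ r(q, p)
Match R2:  consume p, q, r(q, p);  v := p
New term:  k ∪ p ∪ q ∪ r(k, p) ∪ s(k, p, p)

Answer: k ∪ p ∪ q ∪ r(k, p) ∪ s(k, p, p)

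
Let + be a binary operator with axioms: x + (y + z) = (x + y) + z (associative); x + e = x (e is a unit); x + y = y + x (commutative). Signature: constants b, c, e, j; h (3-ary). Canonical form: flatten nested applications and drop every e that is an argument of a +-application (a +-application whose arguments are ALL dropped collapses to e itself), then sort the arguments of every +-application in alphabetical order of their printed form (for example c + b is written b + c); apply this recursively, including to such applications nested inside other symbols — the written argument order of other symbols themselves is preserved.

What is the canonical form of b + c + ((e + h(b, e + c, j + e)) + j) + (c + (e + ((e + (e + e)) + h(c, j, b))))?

Merge nested applications:  b + c + e + h(b, e + c, j + e) + j + c + e + e + e + e + h(c, j, b)
Inside:  h(b, e + c, j + e)  →  h(b, c, j)
Units out:  drop e (×5)
Sort arguments:  b + c + c + h(b, c, j) + h(c, j, b) + j

Answer: b + c + c + h(b, c, j) + h(c, j, b) + j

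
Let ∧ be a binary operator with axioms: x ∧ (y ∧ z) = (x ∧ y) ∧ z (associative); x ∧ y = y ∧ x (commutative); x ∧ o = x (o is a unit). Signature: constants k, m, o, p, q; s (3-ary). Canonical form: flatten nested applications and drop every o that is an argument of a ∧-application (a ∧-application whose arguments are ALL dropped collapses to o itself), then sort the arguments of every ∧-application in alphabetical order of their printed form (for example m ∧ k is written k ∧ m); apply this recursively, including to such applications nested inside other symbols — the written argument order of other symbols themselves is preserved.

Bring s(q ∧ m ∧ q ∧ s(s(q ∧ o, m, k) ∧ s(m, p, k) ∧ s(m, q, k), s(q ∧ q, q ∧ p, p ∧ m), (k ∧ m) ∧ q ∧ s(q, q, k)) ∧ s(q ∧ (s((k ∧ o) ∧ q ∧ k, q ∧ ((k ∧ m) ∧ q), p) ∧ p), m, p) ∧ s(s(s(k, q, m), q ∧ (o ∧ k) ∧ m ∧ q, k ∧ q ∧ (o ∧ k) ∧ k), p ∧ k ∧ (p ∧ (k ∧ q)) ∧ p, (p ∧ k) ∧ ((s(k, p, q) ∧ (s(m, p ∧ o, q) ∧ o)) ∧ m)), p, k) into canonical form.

Answer: s(m ∧ q ∧ q ∧ s(p ∧ q ∧ s(k ∧ k ∧ q, k ∧ m ∧ q ∧ q, p), m, p) ∧ s(s(m, p, k) ∧ s(m, q, k) ∧ s(q, m, k), s(q ∧ q, p ∧ q, m ∧ p), k ∧ m ∧ q ∧ s(q, q, k)) ∧ s(s(s(k, q, m), k ∧ m ∧ q ∧ q, k ∧ k ∧ k ∧ q), k ∧ k ∧ p ∧ p ∧ p ∧ q, k ∧ m ∧ p ∧ s(k, p, q) ∧ s(m, p, q)), p, k)

Derivation:
Descend into:  q ∧ m ∧ q ∧ s(s(q ∧ o, m, k) ∧ s(m, p, k) ∧ s(m, q, k), s(q ∧ q, q ∧ p, p ∧ m), (k ∧ m) ∧ q ∧ s(q, q, k)) ∧ s(q ∧ (s((k ∧ o) ∧ q ∧ k, q ∧ ((k ∧ m) ∧ q), p) ∧ p), m, p) ∧ s(s(s(k, q, m), q ∧ (o ∧ k) ∧ m ∧ q, k ∧ q ∧ (o ∧ k) ∧ k), p ∧ k ∧ (p ∧ (k ∧ q)) ∧ p, (p ∧ k) ∧ ((s(k, p, q) ∧ (s(m, p ∧ o, q) ∧ o)) ∧ m))
Simplify inside:  s(s(q ∧ o, m, k) ∧ s(m, p, k) ∧ s(m, q, k), s(q ∧ q, q ∧ p, p ∧ m), (k ∧ m) ∧ q ∧ s(q, q, k))  →  s(s(m, p, k) ∧ s(m, q, k) ∧ s(q, m, k), s(q ∧ q, p ∧ q, m ∧ p), k ∧ m ∧ q ∧ s(q, q, k))
Canonicalize subterm:  s(q ∧ (s((k ∧ o) ∧ q ∧ k, q ∧ ((k ∧ m) ∧ q), p) ∧ p), m, p)  →  s(p ∧ q ∧ s(k ∧ k ∧ q, k ∧ m ∧ q ∧ q, p), m, p)
Inside:  s(s(s(k, q, m), q ∧ (o ∧ k) ∧ m ∧ q, k ∧ q ∧ (o ∧ k) ∧ k), p ∧ k ∧ (p ∧ (k ∧ q)) ∧ p, (p ∧ k) ∧ ((s(k, p, q) ∧ (s(m, p ∧ o, q) ∧ o)) ∧ m))  →  s(s(s(k, q, m), k ∧ m ∧ q ∧ q, k ∧ k ∧ k ∧ q), k ∧ k ∧ p ∧ p ∧ p ∧ q, k ∧ m ∧ p ∧ s(k, p, q) ∧ s(m, p, q))
Sort:  m ∧ q ∧ q ∧ s(p ∧ q ∧ s(k ∧ k ∧ q, k ∧ m ∧ q ∧ q, p), m, p) ∧ s(s(m, p, k) ∧ s(m, q, k) ∧ s(q, m, k), s(q ∧ q, p ∧ q, m ∧ p), k ∧ m ∧ q ∧ s(q, q, k)) ∧ s(s(s(k, q, m), k ∧ m ∧ q ∧ q, k ∧ k ∧ k ∧ q), k ∧ k ∧ p ∧ p ∧ p ∧ q, k ∧ m ∧ p ∧ s(k, p, q) ∧ s(m, p, q))
Reassemble:  s(m ∧ q ∧ q ∧ s(p ∧ q ∧ s(k ∧ k ∧ q, k ∧ m ∧ q ∧ q, p), m, p) ∧ s(s(m, p, k) ∧ s(m, q, k) ∧ s(q, m, k), s(q ∧ q, p ∧ q, m ∧ p), k ∧ m ∧ q ∧ s(q, q, k)) ∧ s(s(s(k, q, m), k ∧ m ∧ q ∧ q, k ∧ k ∧ k ∧ q), k ∧ k ∧ p ∧ p ∧ p ∧ q, k ∧ m ∧ p ∧ s(k, p, q) ∧ s(m, p, q)), p, k)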